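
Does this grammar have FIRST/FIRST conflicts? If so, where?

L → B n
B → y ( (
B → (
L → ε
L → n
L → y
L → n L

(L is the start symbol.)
Yes. L → B n / L → y on { 'y' }; L → n / L → n L on { 'n' }

A FIRST/FIRST conflict occurs when two productions N → α and N → β for the same non-terminal have FIRST(α) ∩ FIRST(β) ≠ ∅ (with ε ∈ FIRST of a nullable right-hand side, so two nullable alternatives also conflict).

FIRST sets of the non-terminals at (or reachable through a nullable prefix from) the front of some alternative:
  FIRST(B) = { '(', 'y' }

Productions for L:
  L → B n: FIRST = { '(', 'y' }
  L → ε: FIRST = { ε }
  L → n: FIRST = { 'n' }
  L → y: FIRST = { 'y' }
  L → n L: FIRST = { 'n' }
Productions for B:
  B → y ( (: FIRST = { 'y' }
  B → (: FIRST = { '(' }

Conflict for L: L → B n and L → y
  Overlap: { 'y' }
Conflict for L: L → n and L → n L
  Overlap: { 'n' }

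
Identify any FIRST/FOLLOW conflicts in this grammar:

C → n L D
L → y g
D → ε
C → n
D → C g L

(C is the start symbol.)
A FIRST/FOLLOW conflict occurs when a non-terminal N has a nullable alternative N → β (β ⇒* ε) and another alternative N → α with FIRST(α) ∩ FOLLOW(N) ≠ ∅: on such a lookahead the parser cannot decide between expanding α and letting N vanish via β.

Nullable non-terminals: D.
FIRST sets used below: FIRST(C) = { 'n' }

D: nullable alternative(s) D → ε; FOLLOW(D) = { $, 'g' }
  D → ε: FIRST \ {ε} = { } — this is the only nullable alternative, skip
  D → C g L: FIRST \ {ε} = { 'n' } — disjoint from FOLLOW(D)

C, L have no nullable alternative, so no FIRST/FOLLOW check is needed there.

No FIRST/FOLLOW conflicts found.

Answer: No FIRST/FOLLOW conflicts.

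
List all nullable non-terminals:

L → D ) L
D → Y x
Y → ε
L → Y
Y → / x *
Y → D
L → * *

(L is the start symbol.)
ε-productions: Y → ε
So Y is immediately nullable.
L → Y: every symbol on the right is nullable, so L is nullable too.
No further non-terminal can be added: every production for the remaining non-terminals contains a terminal or a non-nullable non-terminal.
Nullable = { 'L', 'Y' }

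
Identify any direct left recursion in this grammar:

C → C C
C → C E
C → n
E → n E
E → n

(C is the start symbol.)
Direct left recursion occurs when N → N α for some non-terminal N (the right-hand side begins with the left-hand side itself).

C → C C: LEFT RECURSIVE (starts with C)
C → C E: LEFT RECURSIVE (starts with C)
C → n: starts with n
E → n E: starts with n
E → n: starts with n

The grammar has direct left recursion on: C.

Answer: Yes, C is left-recursive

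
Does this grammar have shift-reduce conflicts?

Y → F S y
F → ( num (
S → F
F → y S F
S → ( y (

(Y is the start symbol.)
No shift-reduce conflicts

A shift-reduce conflict occurs when an LR(0) state has both:
  - a complete (reduce) item [A → α .] (dot at the end), and
  - a shift item [B → β . c γ] (dot before a terminal).

Augment with Y' → Y and build the canonical LR(0) collection (I0 = CLOSURE({[Y' → . Y]}), then GOTO on every symbol after a dot until no new states appear). It has 15 states:
  I0: { [F → . ( num (], [F → . y S F], [Y → . F S y], [Y' → . Y] }  — shift
  I1: { [F → ( . num (] }  — shift
  I2: { [F → . ( num (], [F → . y S F], [S → . ( y (], [S → . F], [Y → F . S y] }  — shift
  I3: { [Y' → Y .] }  — accept
  I4: { [F → . ( num (], [F → . y S F], [F → y . S F], [S → . ( y (], [S → . F] }  — shift
  I5: { [F → ( . num (], [S → ( . y (] }  — shift
  I6: { [S → F .] }  — reduce
  I7: { [F → . ( num (], [F → . y S F], [F → y S . F] }  — shift
  I8: { [F → y S F .] }  — reduce
  I9: { [F → ( num . (] }  — shift
  I10: { [S → ( y . (] }  — shift
  I11: { [S → ( y ( .] }  — reduce
  I12: { [F → ( num ( .] }  — reduce
  I13: { [Y → F S . y] }  — shift
  I14: { [Y → F S y .] }  — reduce

No state contains both a complete item and a shift item.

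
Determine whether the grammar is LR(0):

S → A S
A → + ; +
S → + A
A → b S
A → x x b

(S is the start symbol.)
Yes, the grammar is LR(0)

A grammar is LR(0) if no state in the canonical LR(0) collection has:
  - both a shift item (dot before a terminal) and a complete item (shift-reduce conflict), or
  - two or more complete items (reduce-reduce conflict; the accept item [S' → S .] counts as a complete item here).

Augment with S' → S and build the canonical LR(0) collection (I0 = CLOSURE({[S' → . S]}), then GOTO on every symbol after a dot until no new states appear). It has 14 states:
  I0: { [A → . + ; +], [A → . b S], [A → . x x b], [S → . + A], [S → . A S], [S' → . S] }  — shift
  I1: { [A → + . ; +], [A → . + ; +], [A → . b S], [A → . x x b], [S → + . A] }  — shift
  I2: { [A → . + ; +], [A → . b S], [A → . x x b], [S → . + A], [S → . A S], [S → A . S] }  — shift
  I3: { [S' → S .] }  — accept
  I4: { [A → . + ; +], [A → . b S], [A → . x x b], [A → b . S], [S → . + A], [S → . A S] }  — shift
  I5: { [A → x . x b] }  — shift
  I6: { [A → x x . b] }  — shift
  I7: { [A → x x b .] }  — reduce
  I8: { [A → b S .] }  — reduce
  I9: { [S → A S .] }  — reduce
  I10: { [A → + . ; +] }  — shift
  I11: { [A → + ; . +] }  — shift
  I12: { [S → + A .] }  — reduce
  I13: { [A → + ; + .] }  — reduce

Every state is either a pure shift/goto state or contains exactly one complete item and nothing to shift — no conflicts. The grammar is LR(0).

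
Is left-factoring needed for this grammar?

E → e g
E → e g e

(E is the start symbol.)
Yes, E has productions with common prefix 'e g'

Left-factoring is needed when two productions for the same non-terminal
share a common prefix on the right-hand side.

Productions for E:
  E → e g
  E → e g e

Found common prefix 'e g' in productions for E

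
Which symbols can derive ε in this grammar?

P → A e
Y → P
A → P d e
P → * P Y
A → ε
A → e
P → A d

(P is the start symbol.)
{ 'A' }

A non-terminal is nullable if it can derive ε (the empty string): either it has an ε-production, or it has a production whose right-hand side consists entirely of nullable non-terminals.

ε-productions: A → ε
So A is immediately nullable.
No further non-terminal can be added: every production for the remaining non-terminals contains a terminal or a non-nullable non-terminal.
Nullable = { 'A' }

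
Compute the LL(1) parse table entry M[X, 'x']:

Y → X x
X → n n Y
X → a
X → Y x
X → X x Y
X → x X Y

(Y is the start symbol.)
To find M[X, 'x'], we find productions for X where 'x' is in the predict set (PREDICT(N → α) = (FIRST(α) \ {ε}) ∪ (FOLLOW(N) if α ⇒* ε)).

Relevant sets:
  FIRST(Y) = { 'a', 'n', 'x' }
  FIRST(X) = { 'a', 'n', 'x' }

X → n n Y: PREDICT = { 'n' }
X → a: PREDICT = { 'a' }
X → Y x: PREDICT = { 'a', 'n', 'x' }
  'x' is in predict set, so this production goes in M[X, 'x']
X → X x Y: PREDICT = { 'a', 'n', 'x' }
  'x' is in predict set, so this production goes in M[X, 'x']
X → x X Y: PREDICT = { 'x' }
  'x' is in predict set, so this production goes in M[X, 'x']

M[X, 'x'] = X → Y x, X → X x Y, X → x X Y  (a multiply-defined cell — the grammar is not LL(1))

Answer: X → Y x, X → X x Y, X → x X Y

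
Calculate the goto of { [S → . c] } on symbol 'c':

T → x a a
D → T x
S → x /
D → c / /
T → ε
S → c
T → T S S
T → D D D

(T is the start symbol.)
GOTO(I, 'c') = CLOSURE({ [A → αX.β] : [A → α.Xβ] ∈ I, X = 'c' })

Items with dot before 'c', with the dot advanced:
  [S → . c] → [S → c .]
Closure adds nothing (no advanced item has the dot before a non-terminal).

GOTO = { [S → c .] }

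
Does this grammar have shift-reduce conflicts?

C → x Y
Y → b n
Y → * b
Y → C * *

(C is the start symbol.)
No shift-reduce conflicts

Augment with C' → C and build the canonical LR(0) collection (I0 = CLOSURE({[C' → . C]}), then GOTO on every symbol after a dot until no new states appear). It has 11 states:
  I0: { [C → . x Y], [C' → . C] }  — shift
  I1: { [C' → C .] }  — accept
  I2: { [C → . x Y], [C → x . Y], [Y → . * b], [Y → . C * *], [Y → . b n] }  — shift
  I3: { [Y → * . b] }  — shift
  I4: { [Y → C . * *] }  — shift
  I5: { [C → x Y .] }  — reduce
  I6: { [Y → b . n] }  — shift
  I7: { [Y → b n .] }  — reduce
  I8: { [Y → C * . *] }  — shift
  I9: { [Y → C * * .] }  — reduce
  I10: { [Y → * b .] }  — reduce

No state contains both a complete item and a shift item.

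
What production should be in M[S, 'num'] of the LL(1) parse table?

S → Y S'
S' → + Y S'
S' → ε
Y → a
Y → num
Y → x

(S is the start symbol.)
S → Y S'

To find M[S, 'num'], we find productions for S where 'num' is in the predict set (PREDICT(N → α) = (FIRST(α) \ {ε}) ∪ (FOLLOW(N) if α ⇒* ε)).

Relevant sets:
  FIRST(Y) = { 'a', 'num', 'x' }

S → Y S': PREDICT = { 'a', 'num', 'x' }
  'num' is in predict set, so this production goes in M[S, 'num']

M[S, 'num'] = S → Y S'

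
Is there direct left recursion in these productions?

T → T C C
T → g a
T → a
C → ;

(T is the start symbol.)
Yes, T is left-recursive

Direct left recursion occurs when N → N α for some non-terminal N (the right-hand side begins with the left-hand side itself).

T → T C C: LEFT RECURSIVE (starts with T)
T → g a: starts with g
T → a: starts with a
C → ;: starts with ';'

The grammar has direct left recursion on: T.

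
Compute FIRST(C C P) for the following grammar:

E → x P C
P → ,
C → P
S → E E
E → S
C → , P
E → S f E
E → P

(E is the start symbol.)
FIRST sets of the non-terminals involved (from the grammar, by fixed-point iteration):
  FIRST(C) = { ',' }

To compute FIRST(C C P), process the symbols left to right:
Symbol C is a non-terminal. Add FIRST(C) \ {ε} = { ',' }
C is not nullable (ε ∉ FIRST(C)), so stop here.
FIRST(C C P) = { ',' }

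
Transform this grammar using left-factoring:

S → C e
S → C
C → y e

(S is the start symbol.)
Left-factoring transforms A → αβ₁ | αβ₂ into A → αA' and A' → β₁ | β₂
(α is the longest common prefix among the alternatives). Repeat until
no nonterminal has two alternatives with a common prefix.

Round 1: S has alternatives sharing prefix 'C'. Introduce S': S → C S'
  Add: S' → e
  Add: S' → ε

No remaining common prefixes — done.

Resulting grammar:
S → C S'
S' → e
S' → ε
C → y e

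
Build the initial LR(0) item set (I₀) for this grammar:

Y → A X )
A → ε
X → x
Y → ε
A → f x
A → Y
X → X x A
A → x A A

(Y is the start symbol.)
{ [A → . Y], [A → . f x], [A → . x A A], [A → .], [Y → . A X )], [Y → .], [Y' → . Y] }

First, augment the grammar with Y' → Y
I₀ = CLOSURE({ [Y' → . Y] }):
  [Y' → . Y] has the dot before Y: add [Y → . A X )], [Y → .]
  [Y → . A X )] has the dot before A: add [A → .], [A → . f x], [A → . Y], [A → . x A A]
No further items can be added.

I₀ = { [A → . Y], [A → . f x], [A → . x A A], [A → .], [Y → . A X )], [Y → .], [Y' → . Y] }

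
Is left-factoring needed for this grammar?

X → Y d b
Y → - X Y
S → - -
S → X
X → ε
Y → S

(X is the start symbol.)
Left-factoring is needed when two productions for the same non-terminal
share a common prefix on the right-hand side.

Productions for X:
  X → Y d b
  X → ε
Productions for Y:
  Y → - X Y
  Y → S
Productions for S:
  S → - -
  S → X

No common prefixes found.

Answer: No, left-factoring is not needed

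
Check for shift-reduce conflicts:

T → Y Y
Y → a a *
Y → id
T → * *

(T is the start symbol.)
A shift-reduce conflict occurs when an LR(0) state has both:
  - a complete (reduce) item [A → α .] (dot at the end), and
  - a shift item [B → β . c γ] (dot before a terminal).

Augment with T' → T and build the canonical LR(0) collection (I0 = CLOSURE({[T' → . T]}), then GOTO on every symbol after a dot until no new states appear). It has 10 states:
  I0: { [T → . * *], [T → . Y Y], [T' → . T], [Y → . a a *], [Y → . id] }  — shift
  I1: { [T → * . *] }  — shift
  I2: { [T' → T .] }  — accept
  I3: { [T → Y . Y], [Y → . a a *], [Y → . id] }  — shift
  I4: { [Y → a . a *] }  — shift
  I5: { [Y → id .] }  — reduce
  I6: { [Y → a a . *] }  — shift
  I7: { [Y → a a * .] }  — reduce
  I8: { [T → Y Y .] }  — reduce
  I9: { [T → * * .] }  — reduce

No state contains both a complete item and a shift item.

Answer: No shift-reduce conflicts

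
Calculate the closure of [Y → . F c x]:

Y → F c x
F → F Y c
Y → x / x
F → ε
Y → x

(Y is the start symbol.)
To compute CLOSURE, for each item [A → α.Bβ] where B is a non-terminal, add [B → .γ] for all productions B → γ; repeat for the newly added items until nothing changes.

Start with: [Y → . F c x]
  [Y → . F c x] has the dot before F: add [F → . F Y c], [F → .]
No further items can be added.

CLOSURE = { [F → . F Y c], [F → .], [Y → . F c x] }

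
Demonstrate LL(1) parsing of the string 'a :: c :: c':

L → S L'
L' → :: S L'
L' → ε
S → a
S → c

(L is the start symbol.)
LL(1) parsing maintains a stack (initially the start symbol over $) and the input. At each step: if the stack top is a terminal, match it against the current input token; if it is a non-terminal N, replace it with the RHS of M[N, lookahead] (the unique production whose predict set contains the lookahead).

Stack is shown with the top on the left.

Stack      Input          Action
--------------------------------
L $        a :: c :: c $  output L → S L'
S L' $     a :: c :: c $  output S → a
a L' $     a :: c :: c $  match 'a'
L' $       :: c :: c $    output L' → :: S L'
:: S L' $  :: c :: c $    match '::'
S L' $     c :: c $       output S → c
c L' $     c :: c $       match 'c'
L' $       :: c $         output L' → :: S L'
:: S L' $  :: c $         match '::'
S L' $     c $            output S → c
c L' $     c $            match 'c'
L' $       $              output L' → ε
$          $              accept

The string is accepted.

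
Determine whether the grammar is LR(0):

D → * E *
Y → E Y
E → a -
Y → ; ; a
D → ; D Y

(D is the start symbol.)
A grammar is LR(0) if no state in the canonical LR(0) collection has:
  - both a shift item (dot before a terminal) and a complete item (shift-reduce conflict), or
  - two or more complete items (reduce-reduce conflict; the accept item [D' → D .] counts as a complete item here).

Augment with D' → D and build the canonical LR(0) collection (I0 = CLOSURE({[D' → . D]}), then GOTO on every symbol after a dot until no new states appear). It has 15 states:
  I0: { [D → . * E *], [D → . ; D Y], [D' → . D] }  — shift
  I1: { [D → * . E *], [E → . a -] }  — shift
  I2: { [D → . * E *], [D → . ; D Y], [D → ; . D Y] }  — shift
  I3: { [D' → D .] }  — accept
  I4: { [D → ; D . Y], [E → . a -], [Y → . ; ; a], [Y → . E Y] }  — shift
  I5: { [Y → ; . ; a] }  — shift
  I6: { [E → . a -], [Y → . ; ; a], [Y → . E Y], [Y → E . Y] }  — shift
  I7: { [D → ; D Y .] }  — reduce
  I8: { [E → a . -] }  — shift
  I9: { [E → a - .] }  — reduce
  I10: { [Y → E Y .] }  — reduce
  I11: { [Y → ; ; . a] }  — shift
  I12: { [Y → ; ; a .] }  — reduce
  I13: { [D → * E . *] }  — shift
  I14: { [D → * E * .] }  — reduce

Every state is either a pure shift/goto state or contains exactly one complete item and nothing to shift — no conflicts. The grammar is LR(0).

Answer: Yes, the grammar is LR(0)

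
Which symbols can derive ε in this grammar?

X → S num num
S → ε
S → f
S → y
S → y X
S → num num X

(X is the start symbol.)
{ 'S' }

ε-productions: S → ε
So S is immediately nullable.
No further non-terminal can be added: every production for the remaining non-terminals contains a terminal or a non-nullable non-terminal.
Nullable = { 'S' }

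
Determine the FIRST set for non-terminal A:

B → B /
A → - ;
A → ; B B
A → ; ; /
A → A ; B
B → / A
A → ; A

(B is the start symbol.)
{ '-', ';' }

To compute FIRST(A), examine every production with A on the left-hand side, reading each right-hand side left to right until a non-nullable symbol is reached.

From A → - ;:
  - '-' is a terminal: add '-' and stop
From A → ; B B:
  - ';' is a terminal: add ';' and stop
From A → ; ; /:
  - ';' is a terminal: add ';' and stop
From A → A ; B:
  - A is the symbol being defined: contributes nothing new
    A is not nullable, so stop
From A → ; A:
  - ';' is a terminal: add ';' and stop

Collecting: FIRST(A) = { '-', ';' }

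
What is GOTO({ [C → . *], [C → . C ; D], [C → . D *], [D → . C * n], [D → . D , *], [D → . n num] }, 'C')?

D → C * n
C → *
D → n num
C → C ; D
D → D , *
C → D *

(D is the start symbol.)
{ [C → C . ; D], [D → C . * n] }

GOTO(I, 'C') = CLOSURE({ [A → αX.β] : [A → α.Xβ] ∈ I, X = 'C' })

Items with dot before 'C', with the dot advanced:
  [C → . C ; D] → [C → C . ; D]
  [D → . C * n] → [D → C . * n]
Closure adds nothing (no advanced item has the dot before a non-terminal).

GOTO = { [C → C . ; D], [D → C . * n] }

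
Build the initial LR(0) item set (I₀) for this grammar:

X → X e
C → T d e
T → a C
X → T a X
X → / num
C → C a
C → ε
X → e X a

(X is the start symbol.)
First, augment the grammar with X' → X
I₀ = CLOSURE({ [X' → . X] }):
  [X' → . X] has the dot before X: add [X → . X e], [X → . T a X], [X → . / num], [X → . e X a]
  [X → . T a X] has the dot before T: add [T → . a C]
No further items can be added.

I₀ = { [T → . a C], [X → . / num], [X → . T a X], [X → . X e], [X → . e X a], [X' → . X] }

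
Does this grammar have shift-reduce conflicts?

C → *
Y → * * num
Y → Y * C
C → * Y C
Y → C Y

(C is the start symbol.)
Yes — I1: [C → * .] vs [C → . *]; I3: [C → * .] vs [C → . *]; I6: [C → * .] vs [C → . *]; I8: [Y → Y * C .] vs [C → . *]; I9: [Y → C Y .] vs [Y → Y . * C]; I12: [C → * .] vs [C → . *]

A shift-reduce conflict occurs when an LR(0) state has both:
  - a complete (reduce) item [A → α .] (dot at the end), and
  - a shift item [B → β . c γ] (dot before a terminal).

Augment with C' → C and build the canonical LR(0) collection (I0 = CLOSURE({[C' → . C]}), then GOTO on every symbol after a dot until no new states appear). It has 14 states:
  I0: { [C → . * Y C], [C → . *], [C' → . C] }  — shift
  I1: { [C → * . Y C], [C → * .], [C → . * Y C], [C → . *], [Y → . * * num], [Y → . C Y], [Y → . Y * C] }  — shift, reduce
  I2: { [C' → C .] }  — accept
  I3: { [C → * . Y C], [C → * .], [C → . * Y C], [C → . *], [Y → * . * num], [Y → . * * num], [Y → . C Y], [Y → . Y * C] }  — shift, reduce
  I4: { [C → . * Y C], [C → . *], [Y → . * * num], [Y → . C Y], [Y → . Y * C], [Y → C . Y] }  — shift
  I5: { [C → * Y . C], [C → . * Y C], [C → . *], [Y → Y . * C] }  — shift
  I6: { [C → * . Y C], [C → * .], [C → . * Y C], [C → . *], [Y → . * * num], [Y → . C Y], [Y → . Y * C], [Y → Y * . C] }  — shift, reduce
  I7: { [C → * Y C .] }  — reduce
  I8: { [C → . * Y C], [C → . *], [Y → . * * num], [Y → . C Y], [Y → . Y * C], [Y → C . Y], [Y → Y * C .] }  — shift, reduce
  I9: { [Y → C Y .], [Y → Y . * C] }  — shift, reduce
  I10: { [C → . * Y C], [C → . *], [Y → Y * . C] }  — shift
  I11: { [Y → Y * C .] }  — reduce
  I12: { [C → * . Y C], [C → * .], [C → . * Y C], [C → . *], [Y → * * . num], [Y → * . * num], [Y → . * * num], [Y → . C Y], [Y → . Y * C] }  — shift, reduce
  I13: { [Y → * * num .] }  — reduce

I1 contains reduce item [C → * .] and shift items [C → . *], [C → . * Y C], [Y → . * * num] — shift-reduce conflict.
I3 contains reduce item [C → * .] and shift items [C → . *], [C → . * Y C], [Y → . * * num], [Y → * . * num] — shift-reduce conflict.
I6 contains reduce item [C → * .] and shift items [C → . *], [C → . * Y C], [Y → . * * num] — shift-reduce conflict.
I8 contains reduce item [Y → Y * C .] and shift items [C → . *], [C → . * Y C], [Y → . * * num] — shift-reduce conflict.
I9 contains reduce item [Y → C Y .] and shift item [Y → Y . * C] — shift-reduce conflict.
I12 contains reduce item [C → * .] and shift items [C → . *], [C → . * Y C], [Y → . * * num], [Y → * . * num], [Y → * * . num] — shift-reduce conflict.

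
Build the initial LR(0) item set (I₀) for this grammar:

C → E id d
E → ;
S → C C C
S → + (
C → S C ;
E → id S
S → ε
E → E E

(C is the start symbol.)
{ [C → . E id d], [C → . S C ;], [C' → . C], [E → . ;], [E → . E E], [E → . id S], [S → . + (], [S → . C C C], [S → .] }

First, augment the grammar with C' → C
I₀ = CLOSURE({ [C' → . C] }):
  [C' → . C] has the dot before C: add [C → . E id d], [C → . S C ;]
  [C → . E id d] has the dot before E: add [E → . ;], [E → . id S], [E → . E E]
  [C → . S C ;] has the dot before S: add [S → . C C C], [S → . + (], [S → .]
No further items can be added.

I₀ = { [C → . E id d], [C → . S C ;], [C' → . C], [E → . ;], [E → . E E], [E → . id S], [S → . + (], [S → . C C C], [S → .] }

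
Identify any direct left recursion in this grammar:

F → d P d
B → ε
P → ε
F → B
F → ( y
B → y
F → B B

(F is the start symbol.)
Direct left recursion occurs when N → N α for some non-terminal N (the right-hand side begins with the left-hand side itself).

F → d P d: starts with d
B → ε: starts with ε
P → ε: starts with ε
F → B: starts with B
F → ( y: starts with '('
B → y: starts with y
F → B B: starts with B

No direct left recursion found.

Answer: No direct left recursion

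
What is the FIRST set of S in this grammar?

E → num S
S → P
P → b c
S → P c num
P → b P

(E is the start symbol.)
{ 'b' }

To compute FIRST(S), examine every production with S on the left-hand side, reading each right-hand side left to right until a non-nullable symbol is reached.

FIRST sets of the other non-terminals involved (by the same procedure, iterated to a fixed point):
  FIRST(P) = { 'b' }

From S → P:
  - P is a non-terminal: add FIRST(P) \ {ε} = { 'b' }
    P is not nullable, so stop
From S → P c num:
  - P is a non-terminal: add FIRST(P) \ {ε} = { 'b' }
    P is not nullable, so stop

Collecting: FIRST(S) = { 'b' }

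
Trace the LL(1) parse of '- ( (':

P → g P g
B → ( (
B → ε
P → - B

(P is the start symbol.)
LL(1) parsing maintains a stack (initially the start symbol over $) and the input. At each step: if the stack top is a terminal, match it against the current input token; if it is a non-terminal N, replace it with the RHS of M[N, lookahead] (the unique production whose predict set contains the lookahead).

Stack is shown with the top on the left.

Stack  Input    Action
----------------------
P $    - ( ( $  output P → - B
- B $  - ( ( $  match '-'
B $    ( ( $    output B → ( (
( ( $  ( ( $    match '('
( $    ( $      match '('
$      $        accept

The string is accepted.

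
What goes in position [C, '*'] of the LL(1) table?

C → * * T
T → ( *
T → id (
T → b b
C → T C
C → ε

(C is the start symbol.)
C → * * T

To find M[C, '*'], we find productions for C where '*' is in the predict set (PREDICT(N → α) = (FIRST(α) \ {ε}) ∪ (FOLLOW(N) if α ⇒* ε)).

Relevant sets:
  FIRST(T) = { '(', 'b', 'id' }
  FOLLOW(C) = { $ }

C → * * T: PREDICT = { '*' }
  '*' is in predict set, so this production goes in M[C, '*']
C → T C: PREDICT = { '(', 'b', 'id' }
C → ε: PREDICT = { $ }

M[C, '*'] = C → * * T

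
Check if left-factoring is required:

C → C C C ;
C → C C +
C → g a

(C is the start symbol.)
Left-factoring is needed when two productions for the same non-terminal
share a common prefix on the right-hand side.

Productions for C:
  C → C C C ;
  C → C C +
  C → g a

Found common prefix 'C C' in productions for C

Answer: Yes, C has productions with common prefix 'C C'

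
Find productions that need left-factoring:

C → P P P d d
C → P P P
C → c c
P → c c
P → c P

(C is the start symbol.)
Left-factoring is needed when two productions for the same non-terminal
share a common prefix on the right-hand side.

Productions for C:
  C → P P P d d
  C → P P P
  C → c c
Productions for P:
  P → c c
  P → c P

Found common prefix 'P P P' in productions for C
Found common prefix 'c' in productions for P

Answer: Yes, C has productions with common prefix 'P P P'; P has productions with common prefix 'c'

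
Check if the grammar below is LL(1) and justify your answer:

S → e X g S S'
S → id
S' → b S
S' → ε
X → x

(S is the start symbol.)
No. Predict set conflict for S': { 'b' }

Relevant sets:
  FOLLOW(S') = { $, 'b' }

For S:
  PREDICT(S → e X g S S') = { 'e' }
  PREDICT(S → id) = { 'id' }
For S':
  PREDICT(S' → b S) = { 'b' }
  PREDICT(S' → ε) = { $, 'b' }
X has a single production, so nothing to check there.

Conflict found: Predict set conflict for S': { 'b' }
The grammar is NOT LL(1).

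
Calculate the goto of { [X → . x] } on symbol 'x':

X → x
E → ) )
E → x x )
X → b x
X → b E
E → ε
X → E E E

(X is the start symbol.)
GOTO(I, 'x') = CLOSURE({ [A → αX.β] : [A → α.Xβ] ∈ I, X = 'x' })

Items with dot before 'x', with the dot advanced:
  [X → . x] → [X → x .]
Closure adds nothing (no advanced item has the dot before a non-terminal).

GOTO = { [X → x .] }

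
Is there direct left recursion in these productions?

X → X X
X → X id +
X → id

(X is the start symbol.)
Direct left recursion occurs when N → N α for some non-terminal N (the right-hand side begins with the left-hand side itself).

X → X X: LEFT RECURSIVE (starts with X)
X → X id +: LEFT RECURSIVE (starts with X)
X → id: starts with id

The grammar has direct left recursion on: X.

Answer: Yes, X is left-recursive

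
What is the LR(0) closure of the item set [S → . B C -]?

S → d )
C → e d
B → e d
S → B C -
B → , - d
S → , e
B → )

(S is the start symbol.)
{ [B → . )], [B → . , - d], [B → . e d], [S → . B C -] }

Start with: [S → . B C -]
  [S → . B C -] has the dot before B: add [B → . e d], [B → . , - d], [B → . )]
No further items can be added.

CLOSURE = { [B → . )], [B → . , - d], [B → . e d], [S → . B C -] }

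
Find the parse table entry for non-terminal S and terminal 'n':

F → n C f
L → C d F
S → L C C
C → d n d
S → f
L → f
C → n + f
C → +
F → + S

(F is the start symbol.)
To find M[S, 'n'], we find productions for S where 'n' is in the predict set (PREDICT(N → α) = (FIRST(α) \ {ε}) ∪ (FOLLOW(N) if α ⇒* ε)).

Relevant sets:
  FIRST(L) = { '+', 'd', 'f', 'n' }

S → L C C: PREDICT = { '+', 'd', 'f', 'n' }
  'n' is in predict set, so this production goes in M[S, 'n']
S → f: PREDICT = { 'f' }

M[S, 'n'] = S → L C C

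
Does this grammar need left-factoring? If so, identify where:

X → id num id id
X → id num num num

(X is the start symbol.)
Left-factoring is needed when two productions for the same non-terminal
share a common prefix on the right-hand side.

Productions for X:
  X → id num id id
  X → id num num num

Found common prefix 'id num' in productions for X

Answer: Yes, X has productions with common prefix 'id num'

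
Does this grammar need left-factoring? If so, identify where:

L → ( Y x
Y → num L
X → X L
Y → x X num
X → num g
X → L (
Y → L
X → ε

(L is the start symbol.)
Left-factoring is needed when two productions for the same non-terminal
share a common prefix on the right-hand side.

Productions for Y:
  Y → num L
  Y → x X num
  Y → L
Productions for X:
  X → X L
  X → num g
  X → L (
  X → ε

No common prefixes found.

Answer: No, left-factoring is not needed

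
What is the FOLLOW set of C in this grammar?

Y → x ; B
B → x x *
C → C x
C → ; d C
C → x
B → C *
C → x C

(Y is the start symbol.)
In C → C x: C is followed by x, add FIRST(x) \ {ε} = { 'x' }
In C → ; d C: C is at the end; this adds FOLLOW(C) to itself — nothing new
In B → C *: C is followed by '*', add FIRST('*') \ {ε} = { '*' }
In C → x C: C is at the end; this adds FOLLOW(C) to itself — nothing new

Taking the union: FOLLOW(C) = { '*', 'x' }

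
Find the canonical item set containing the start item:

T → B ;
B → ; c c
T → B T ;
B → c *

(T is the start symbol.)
First, augment the grammar with T' → T
I₀ = CLOSURE({ [T' → . T] }):
  [T' → . T] has the dot before T: add [T → . B ;], [T → . B T ;]
  [T → . B ;] has the dot before B: add [B → . ; c c], [B → . c *]
No further items can be added.

I₀ = { [B → . ; c c], [B → . c *], [T → . B ;], [T → . B T ;], [T' → . T] }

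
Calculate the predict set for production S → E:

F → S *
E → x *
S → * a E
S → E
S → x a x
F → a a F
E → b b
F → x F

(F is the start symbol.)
PREDICT(S → E) = (FIRST(RHS) \ {ε}) ∪ (FOLLOW(S) if ε ∈ FIRST(RHS), i.e. RHS ⇒* ε)
FIRST(E) = { 'b', 'x' }
FIRST(E) = { 'b', 'x' }
ε ∉ FIRST(E), so FOLLOW(S) is not added.
PREDICT(S → E) = { 'b', 'x' }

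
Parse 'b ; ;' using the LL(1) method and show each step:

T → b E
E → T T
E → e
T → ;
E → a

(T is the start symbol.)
LL(1) parsing maintains a stack (initially the start symbol over $) and the input. At each step: if the stack top is a terminal, match it against the current input token; if it is a non-terminal N, replace it with the RHS of M[N, lookahead] (the unique production whose predict set contains the lookahead).

Stack is shown with the top on the left.

Stack  Input    Action
----------------------
T $    b ; ; $  output T → b E
b E $  b ; ; $  match 'b'
E $    ; ; $    output E → T T
T T $  ; ; $    output T → ;
; T $  ; ; $    match ';'
T $    ; $      output T → ;
; $    ; $      match ';'
$      $        accept

The string is accepted.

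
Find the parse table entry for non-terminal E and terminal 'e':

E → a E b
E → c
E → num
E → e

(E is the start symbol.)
To find M[E, 'e'], we find productions for E where 'e' is in the predict set (PREDICT(N → α) = (FIRST(α) \ {ε}) ∪ (FOLLOW(N) if α ⇒* ε)).

E → a E b: PREDICT = { 'a' }
E → c: PREDICT = { 'c' }
E → num: PREDICT = { 'num' }
E → e: PREDICT = { 'e' }
  'e' is in predict set, so this production goes in M[E, 'e']

M[E, 'e'] = E → e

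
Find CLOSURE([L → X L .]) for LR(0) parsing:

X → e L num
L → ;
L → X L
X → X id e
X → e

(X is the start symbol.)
To compute CLOSURE, for each item [A → α.Bβ] where B is a non-terminal, add [B → .γ] for all productions B → γ; repeat for the newly added items until nothing changes.

Start with: [L → X L .]
The dot is at the end, so nothing is added.

CLOSURE = { [L → X L .] }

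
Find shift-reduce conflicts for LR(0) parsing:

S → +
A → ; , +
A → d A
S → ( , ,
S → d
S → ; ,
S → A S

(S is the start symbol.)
Augment with S' → S and build the canonical LR(0) collection (I0 = CLOSURE({[S' → . S]}), then GOTO on every symbol after a dot until no new states appear). It has 16 states:
  I0: { [A → . ; , +], [A → . d A], [S → . ( , ,], [S → . +], [S → . ; ,], [S → . A S], [S → . d], [S' → . S] }  — shift
  I1: { [S → ( . , ,] }  — shift
  I2: { [S → + .] }  — reduce
  I3: { [A → ; . , +], [S → ; . ,] }  — shift
  I4: { [A → . ; , +], [A → . d A], [S → . ( , ,], [S → . +], [S → . ; ,], [S → . A S], [S → . d], [S → A . S] }  — shift
  I5: { [S' → S .] }  — accept
  I6: { [A → . ; , +], [A → . d A], [A → d . A], [S → d .] }  — shift, reduce
  I7: { [A → ; . , +] }  — shift
  I8: { [A → d A .] }  — reduce
  I9: { [A → . ; , +], [A → . d A], [A → d . A] }  — shift
  I10: { [A → ; , . +] }  — shift
  I11: { [A → ; , + .] }  — reduce
  I12: { [S → A S .] }  — reduce
  I13: { [A → ; , . +], [S → ; , .] }  — shift, reduce
  I14: { [S → ( , . ,] }  — shift
  I15: { [S → ( , , .] }  — reduce

I6 contains reduce item [S → d .] and shift items [A → . ; , +], [A → . d A] — shift-reduce conflict.
I13 contains reduce item [S → ; , .] and shift item [A → ; , . +] — shift-reduce conflict.

Answer: Yes — I6: [S → d .] vs [A → . ; , +]; I13: [S → ; , .] vs [A → ; , . +]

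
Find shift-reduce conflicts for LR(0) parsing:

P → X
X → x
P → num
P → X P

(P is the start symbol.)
Augment with P' → P and build the canonical LR(0) collection (I0 = CLOSURE({[P' → . P]}), then GOTO on every symbol after a dot until no new states appear). It has 6 states:
  I0: { [P → . X P], [P → . X], [P → . num], [P' → . P], [X → . x] }  — shift
  I1: { [P' → P .] }  — accept
  I2: { [P → . X P], [P → . X], [P → . num], [P → X . P], [P → X .], [X → . x] }  — shift, reduce
  I3: { [P → num .] }  — reduce
  I4: { [X → x .] }  — reduce
  I5: { [P → X P .] }  — reduce

I2 contains reduce item [P → X .] and shift items [P → . num], [X → . x] — shift-reduce conflict.

Answer: Yes — I2: [P → X .] vs [P → . num]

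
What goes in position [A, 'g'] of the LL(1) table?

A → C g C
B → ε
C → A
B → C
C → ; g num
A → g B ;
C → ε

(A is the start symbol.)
A → C g C, A → g B ;

To find M[A, 'g'], we find productions for A where 'g' is in the predict set (PREDICT(N → α) = (FIRST(α) \ {ε}) ∪ (FOLLOW(N) if α ⇒* ε)).

Relevant sets:
  FIRST(C) = { ';', 'g', ε }

A → C g C: PREDICT = { ';', 'g' }
  'g' is in predict set, so this production goes in M[A, 'g']
A → g B ;: PREDICT = { 'g' }
  'g' is in predict set, so this production goes in M[A, 'g']

M[A, 'g'] = A → C g C, A → g B ;  (a multiply-defined cell — the grammar is not LL(1))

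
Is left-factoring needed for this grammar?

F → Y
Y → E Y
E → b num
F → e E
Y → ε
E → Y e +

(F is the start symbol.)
No, left-factoring is not needed

Left-factoring is needed when two productions for the same non-terminal
share a common prefix on the right-hand side.

Productions for F:
  F → Y
  F → e E
Productions for Y:
  Y → E Y
  Y → ε
Productions for E:
  E → b num
  E → Y e +

No common prefixes found.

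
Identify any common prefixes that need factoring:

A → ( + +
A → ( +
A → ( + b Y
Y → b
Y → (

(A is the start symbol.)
Left-factoring is needed when two productions for the same non-terminal
share a common prefix on the right-hand side.

Productions for A:
  A → ( + +
  A → ( +
  A → ( + b Y
Productions for Y:
  Y → b
  Y → (

Found common prefix '( +' in productions for A

Answer: Yes, A has productions with common prefix '( +'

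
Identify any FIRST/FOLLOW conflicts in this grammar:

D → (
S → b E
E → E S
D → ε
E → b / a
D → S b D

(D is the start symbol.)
A FIRST/FOLLOW conflict occurs when a non-terminal N has a nullable alternative N → β (β ⇒* ε) and another alternative N → α with FIRST(α) ∩ FOLLOW(N) ≠ ∅: on such a lookahead the parser cannot decide between expanding α and letting N vanish via β.

Nullable non-terminals: D.
FIRST sets used below: FIRST(S) = { 'b' }

D: nullable alternative(s) D → ε; FOLLOW(D) = { $ }
  D → (: FIRST \ {ε} = { '(' } — disjoint from FOLLOW(D)
  D → ε: FIRST \ {ε} = { } — this is the only nullable alternative, skip
  D → S b D: FIRST \ {ε} = { 'b' } — disjoint from FOLLOW(D)

E, S have no nullable alternative, so no FIRST/FOLLOW check is needed there.

No FIRST/FOLLOW conflicts found.

Answer: No FIRST/FOLLOW conflicts.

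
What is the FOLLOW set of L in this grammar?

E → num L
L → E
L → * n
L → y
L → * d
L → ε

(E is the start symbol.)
To compute FOLLOW(L), find every occurrence of L on a right-hand side N → α L β: add FIRST(β) \ {ε}, and if β is empty or nullable also add FOLLOW(N). Iterate to a fixed point.

In E → num L: L is at the end, add FOLLOW(E)

The FOLLOW sets referred to above (computed the same way, to a fixed point):
  FOLLOW(E) = { $ }

Taking the union: FOLLOW(L) = { $ }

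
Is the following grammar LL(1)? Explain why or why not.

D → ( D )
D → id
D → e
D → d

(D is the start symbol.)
A grammar is LL(1) if for each non-terminal N with multiple productions, the predict sets of those productions are pairwise disjoint, where PREDICT(N → α) = (FIRST(α) \ {ε}) ∪ (FOLLOW(N) if α ⇒* ε).

For D:
  PREDICT(D → '(' D ')') = { '(' }
  PREDICT(D → id) = { 'id' }
  PREDICT(D → e) = { 'e' }
  PREDICT(D → d) = { 'd' }

All predict sets are disjoint. The grammar IS LL(1).

Answer: Yes, the grammar is LL(1).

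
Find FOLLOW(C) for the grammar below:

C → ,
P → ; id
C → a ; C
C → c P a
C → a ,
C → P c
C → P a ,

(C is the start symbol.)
C is the start symbol, so $ ∈ FOLLOW(C).
In C → a ; C: C is at the end; this adds FOLLOW(C) to itself — nothing new

Taking the union: FOLLOW(C) = { $ }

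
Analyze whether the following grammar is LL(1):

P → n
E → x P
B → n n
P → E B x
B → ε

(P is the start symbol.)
Yes, the grammar is LL(1).

A grammar is LL(1) if for each non-terminal N with multiple productions, the predict sets of those productions are pairwise disjoint, where PREDICT(N → α) = (FIRST(α) \ {ε}) ∪ (FOLLOW(N) if α ⇒* ε).

Relevant sets:
  FIRST(E) = { 'x' }
  FOLLOW(B) = { 'x' }

For P:
  PREDICT(P → n) = { 'n' }
  PREDICT(P → E B x) = { 'x' }
For B:
  PREDICT(B → n n) = { 'n' }
  PREDICT(B → ε) = { 'x' }
E has a single production, so nothing to check there.

All predict sets are disjoint. The grammar IS LL(1).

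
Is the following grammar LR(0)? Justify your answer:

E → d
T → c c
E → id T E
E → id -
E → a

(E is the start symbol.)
A grammar is LR(0) if no state in the canonical LR(0) collection has:
  - both a shift item (dot before a terminal) and a complete item (shift-reduce conflict), or
  - two or more complete items (reduce-reduce conflict; the accept item [E' → E .] counts as a complete item here).

Augment with E' → E and build the canonical LR(0) collection (I0 = CLOSURE({[E' → . E]}), then GOTO on every symbol after a dot until no new states appear). It has 10 states:
  I0: { [E → . a], [E → . d], [E → . id -], [E → . id T E], [E' → . E] }  — shift
  I1: { [E' → E .] }  — accept
  I2: { [E → a .] }  — reduce
  I3: { [E → d .] }  — reduce
  I4: { [E → id . -], [E → id . T E], [T → . c c] }  — shift
  I5: { [E → id - .] }  — reduce
  I6: { [E → . a], [E → . d], [E → . id -], [E → . id T E], [E → id T . E] }  — shift
  I7: { [T → c . c] }  — shift
  I8: { [T → c c .] }  — reduce
  I9: { [E → id T E .] }  — reduce

Every state is either a pure shift/goto state or contains exactly one complete item and nothing to shift — no conflicts. The grammar is LR(0).

Answer: Yes, the grammar is LR(0)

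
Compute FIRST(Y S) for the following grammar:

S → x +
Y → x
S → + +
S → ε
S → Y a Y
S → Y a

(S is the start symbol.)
{ 'x' }

FIRST sets of the non-terminals involved (from the grammar, by fixed-point iteration):
  FIRST(Y) = { 'x' }

To compute FIRST(Y S), process the symbols left to right:
Symbol Y is a non-terminal. Add FIRST(Y) \ {ε} = { 'x' }
Y is not nullable (ε ∉ FIRST(Y)), so stop here.
FIRST(Y S) = { 'x' }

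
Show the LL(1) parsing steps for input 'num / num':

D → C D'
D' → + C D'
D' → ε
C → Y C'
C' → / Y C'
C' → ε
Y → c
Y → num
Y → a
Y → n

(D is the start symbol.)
LL(1) parsing maintains a stack (initially the start symbol over $) and the input. At each step: if the stack top is a terminal, match it against the current input token; if it is a non-terminal N, replace it with the RHS of M[N, lookahead] (the unique production whose predict set contains the lookahead).

Stack is shown with the top on the left.

Stack        Input        Action
--------------------------------
D $          num / num $  output D → C D'
C D' $       num / num $  output C → Y C'
Y C' D' $    num / num $  output Y → num
num C' D' $  num / num $  match 'num'
C' D' $      / num $      output C' → / Y C'
/ Y C' D' $  / num $      match '/'
Y C' D' $    num $        output Y → num
num C' D' $  num $        match 'num'
C' D' $      $            output C' → ε
D' $         $            output D' → ε
$            $            accept

The string is accepted.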